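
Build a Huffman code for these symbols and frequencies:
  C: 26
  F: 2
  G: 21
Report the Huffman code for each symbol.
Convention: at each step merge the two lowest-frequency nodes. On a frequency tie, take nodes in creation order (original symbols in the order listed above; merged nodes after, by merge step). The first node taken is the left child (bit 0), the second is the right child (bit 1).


Huffman tree construction:
Step 1: Merge F(2) + G(21) = 23
Step 2: Merge (F+G)(23) + C(26) = 49
Read each symbol's code off the tree from the root (left child = 0, right child = 1).

Codes:
  C: 1 (length 1)
  F: 00 (length 2)
  G: 01 (length 2)
Average code length: 72/49 = 1.4694 bits/symbol


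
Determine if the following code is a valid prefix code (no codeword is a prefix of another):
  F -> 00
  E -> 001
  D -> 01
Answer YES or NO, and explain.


Checking each pair (does one codeword prefix another?):
  F='00' vs E='001': prefix -- VIOLATION

NO -- this is NOT a valid prefix code. F (00) is a prefix of E (001).


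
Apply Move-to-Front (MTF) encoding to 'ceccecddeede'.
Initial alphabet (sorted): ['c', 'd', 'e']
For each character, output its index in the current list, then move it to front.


MTF encoding:
'c': index 0 in ['c', 'd', 'e'] -> ['c', 'd', 'e']
'e': index 2 in ['c', 'd', 'e'] -> ['e', 'c', 'd']
'c': index 1 in ['e', 'c', 'd'] -> ['c', 'e', 'd']
'c': index 0 in ['c', 'e', 'd'] -> ['c', 'e', 'd']
'e': index 1 in ['c', 'e', 'd'] -> ['e', 'c', 'd']
'c': index 1 in ['e', 'c', 'd'] -> ['c', 'e', 'd']
'd': index 2 in ['c', 'e', 'd'] -> ['d', 'c', 'e']
'd': index 0 in ['d', 'c', 'e'] -> ['d', 'c', 'e']
'e': index 2 in ['d', 'c', 'e'] -> ['e', 'd', 'c']
'e': index 0 in ['e', 'd', 'c'] -> ['e', 'd', 'c']
'd': index 1 in ['e', 'd', 'c'] -> ['d', 'e', 'c']
'e': index 1 in ['d', 'e', 'c'] -> ['e', 'd', 'c']


Output: [0, 2, 1, 0, 1, 1, 2, 0, 2, 0, 1, 1]


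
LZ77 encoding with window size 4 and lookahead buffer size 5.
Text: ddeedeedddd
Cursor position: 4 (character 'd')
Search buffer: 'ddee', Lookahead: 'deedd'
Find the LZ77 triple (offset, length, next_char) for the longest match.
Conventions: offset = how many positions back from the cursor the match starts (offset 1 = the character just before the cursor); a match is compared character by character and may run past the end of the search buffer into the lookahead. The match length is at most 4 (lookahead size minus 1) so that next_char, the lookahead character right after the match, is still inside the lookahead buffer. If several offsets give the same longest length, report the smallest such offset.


Try each offset into the search buffer:
  offset=1 (pos 3, char 'e'): match length 0
  offset=2 (pos 2, char 'e'): match length 0
  offset=3 (pos 1, char 'd'): match length 4
  offset=4 (pos 0, char 'd'): match length 1
Longest match has length 4 at offset 3.
next_char = character at position 4 + 4 = 8 -> 'd'

Best match: offset=3, length=4 (matching 'deed' starting at position 1)
LZ77 triple: (3, 4, 'd')


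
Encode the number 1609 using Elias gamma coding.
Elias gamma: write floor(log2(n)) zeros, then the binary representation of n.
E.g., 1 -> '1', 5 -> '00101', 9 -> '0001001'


num_bits = floor(log2(1609)) + 1 = 11
leading_zeros = num_bits - 1 = 10
binary(1609) = 11001001001

Elias gamma(1609) = '0000000000' + '11001001001' = 000000000011001001001 (21 bits)


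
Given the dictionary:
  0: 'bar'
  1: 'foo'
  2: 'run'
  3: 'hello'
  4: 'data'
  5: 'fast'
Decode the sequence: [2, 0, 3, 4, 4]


Look up each index in the dictionary:
  2 -> 'run'
  0 -> 'bar'
  3 -> 'hello'
  4 -> 'data'
  4 -> 'data'

Decoded: "run bar hello data data"


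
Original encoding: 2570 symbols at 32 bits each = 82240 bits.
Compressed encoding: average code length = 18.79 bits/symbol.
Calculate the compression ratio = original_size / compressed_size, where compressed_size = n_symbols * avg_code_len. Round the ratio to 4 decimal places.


original_size = n_symbols * orig_bits = 2570 * 32 = 82240 bits
compressed_size = n_symbols * avg_code_len = 2570 * 18.79 = 48290.3 bits
ratio = original_size / compressed_size = 82240 / 48290.3 = 1.703

Compression ratio = 1.703


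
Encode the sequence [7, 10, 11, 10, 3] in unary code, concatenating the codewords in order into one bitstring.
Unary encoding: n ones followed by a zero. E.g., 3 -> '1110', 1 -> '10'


Encode each number as n ones followed by a terminating 0:
  7 -> 11111110 (8 bits)
  10 -> 11111111110 (11 bits)
  11 -> 111111111110 (12 bits)
  10 -> 11111111110 (11 bits)
  3 -> 1110 (4 bits)
Total length = 8 + 11 + 12 + 11 + 4 = 46 bits.

Unary([7, 10, 11, 10, 3]) = 1111111011111111110111111111110111111111101110 (46 bits)


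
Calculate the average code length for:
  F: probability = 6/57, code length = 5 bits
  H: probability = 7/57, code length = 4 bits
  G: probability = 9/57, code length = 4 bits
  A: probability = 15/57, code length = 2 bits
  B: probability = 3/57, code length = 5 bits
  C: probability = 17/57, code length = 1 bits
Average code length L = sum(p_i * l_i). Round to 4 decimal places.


Weighted contributions p_i * l_i:
  F: (6/57) * 5 = 30/57
  H: (7/57) * 4 = 28/57
  G: (9/57) * 4 = 36/57
  A: (15/57) * 2 = 30/57
  B: (3/57) * 5 = 15/57
  C: (17/57) * 1 = 17/57
Sum = (30 + 28 + 36 + 30 + 15 + 17)/57 = 156/57

L = 156/57 = 2.7368 bits/symbol


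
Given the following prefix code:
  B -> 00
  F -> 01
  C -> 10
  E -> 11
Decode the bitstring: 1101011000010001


Decoding step by step:
Bits 11 -> E
Bits 01 -> F
Bits 01 -> F
Bits 10 -> C
Bits 00 -> B
Bits 01 -> F
Bits 00 -> B
Bits 01 -> F


Decoded message: EFFCBFBF


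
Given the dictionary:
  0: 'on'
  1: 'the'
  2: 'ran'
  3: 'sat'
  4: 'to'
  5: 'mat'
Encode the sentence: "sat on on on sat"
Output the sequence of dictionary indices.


Look up each word in the dictionary:
  'sat' -> 3
  'on' -> 0
  'on' -> 0
  'on' -> 0
  'sat' -> 3

Encoded: [3, 0, 0, 0, 3]


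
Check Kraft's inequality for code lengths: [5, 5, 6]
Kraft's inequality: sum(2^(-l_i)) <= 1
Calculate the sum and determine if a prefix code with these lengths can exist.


Sum = 2^(-5) + 2^(-5) + 2^(-6)
    = 0.03125 + 0.03125 + 0.015625
    = 5/64 = 0.078125
Since 0.078125 <= 1, Kraft's inequality IS satisfied.
A prefix code with these lengths CAN exist.

Kraft sum = 0.078125. Satisfied.


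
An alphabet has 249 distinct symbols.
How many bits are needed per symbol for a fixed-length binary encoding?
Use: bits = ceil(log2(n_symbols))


log2(249) = 7.96
Bracket: 2^7 = 128 < 249 <= 2^8 = 256
So ceil(log2(249)) = 8

bits = ceil(log2(249)) = ceil(7.96) = 8 bits


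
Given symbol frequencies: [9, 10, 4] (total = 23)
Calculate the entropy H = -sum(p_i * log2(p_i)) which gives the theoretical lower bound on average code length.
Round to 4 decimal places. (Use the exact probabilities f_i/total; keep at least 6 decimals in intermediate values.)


Per-symbol terms -p_i * log2(p_i) with p_i = f_i/23:
  p = 9/23 = 0.391304: log2(p) = -1.353637, -p*log2(p) = 0.529684
  p = 10/23 = 0.434783: log2(p) = -1.201634, -p*log2(p) = 0.522450
  p = 4/23 = 0.173913: log2(p) = -2.523562, -p*log2(p) = 0.438880
H = 0.529684 + 0.522450 + 0.438880 = 1.491014

H = 1.491 bits/symbol


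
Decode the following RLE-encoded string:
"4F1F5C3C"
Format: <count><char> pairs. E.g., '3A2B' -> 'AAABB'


Expanding each <count><char> pair:
  4F -> 'FFFF'
  1F -> 'F'
  5C -> 'CCCCC'
  3C -> 'CCC'

Decoded = FFFFFCCCCCCCC


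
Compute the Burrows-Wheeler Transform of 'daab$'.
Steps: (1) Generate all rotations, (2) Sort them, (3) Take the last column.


Rotations (sorted):
  0: $daab -> last char: b
  1: aab$d -> last char: d
  2: ab$da -> last char: a
  3: b$daa -> last char: a
  4: daab$ -> last char: $


BWT = bdaa$


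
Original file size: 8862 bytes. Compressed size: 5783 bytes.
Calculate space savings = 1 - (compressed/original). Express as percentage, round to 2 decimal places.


ratio = compressed/original = 5783/8862 = 0.652561
savings = 1 - ratio = 1 - 0.652561 = 0.347439
as a percentage: 0.347439 * 100 = 34.74%

Space savings = 1 - 5783/8862 = 34.74%


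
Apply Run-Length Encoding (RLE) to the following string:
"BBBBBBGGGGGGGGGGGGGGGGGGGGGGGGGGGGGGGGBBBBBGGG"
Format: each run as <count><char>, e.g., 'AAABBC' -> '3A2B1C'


Scanning runs left to right:
  i=0: run of 'B' x 6 -> '6B'
  i=6: run of 'G' x 32 -> '32G'
  i=38: run of 'B' x 5 -> '5B'
  i=43: run of 'G' x 3 -> '3G'

RLE = 6B32G5B3G


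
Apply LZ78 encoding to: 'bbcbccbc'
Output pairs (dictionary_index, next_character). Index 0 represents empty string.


LZ78 encoding steps:
Dictionary: {0: ''}
Step 1: w='' (idx 0), next='b' -> output (0, 'b'), add 'b' as idx 1
Step 2: w='b' (idx 1), next='c' -> output (1, 'c'), add 'bc' as idx 2
Step 3: w='bc' (idx 2), next='c' -> output (2, 'c'), add 'bcc' as idx 3
Step 4: w='bc' (idx 2), end of input -> output (2, '')


Encoded: [(0, 'b'), (1, 'c'), (2, 'c'), (2, '')]


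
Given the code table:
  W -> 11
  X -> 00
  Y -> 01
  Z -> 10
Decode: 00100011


Decoding:
00 -> X
10 -> Z
00 -> X
11 -> W


Result: XZXW


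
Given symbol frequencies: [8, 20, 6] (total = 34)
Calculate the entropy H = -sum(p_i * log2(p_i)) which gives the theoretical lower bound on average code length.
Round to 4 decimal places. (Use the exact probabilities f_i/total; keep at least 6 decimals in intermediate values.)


Per-symbol terms -p_i * log2(p_i) with p_i = f_i/34:
  p = 8/34 = 0.235294: log2(p) = -2.087463, -p*log2(p) = 0.491168
  p = 20/34 = 0.588235: log2(p) = -0.765535, -p*log2(p) = 0.450315
  p = 6/34 = 0.176471: log2(p) = -2.502500, -p*log2(p) = 0.441618
H = 0.491168 + 0.450315 + 0.441618 = 1.383101

H = 1.3831 bits/symbol


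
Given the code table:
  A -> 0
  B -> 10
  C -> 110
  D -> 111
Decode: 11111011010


Decoding:
111 -> D
110 -> C
110 -> C
10 -> B


Result: DCCB


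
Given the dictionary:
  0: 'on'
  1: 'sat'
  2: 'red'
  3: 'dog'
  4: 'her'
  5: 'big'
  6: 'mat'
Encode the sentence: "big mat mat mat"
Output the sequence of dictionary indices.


Look up each word in the dictionary:
  'big' -> 5
  'mat' -> 6
  'mat' -> 6
  'mat' -> 6

Encoded: [5, 6, 6, 6]


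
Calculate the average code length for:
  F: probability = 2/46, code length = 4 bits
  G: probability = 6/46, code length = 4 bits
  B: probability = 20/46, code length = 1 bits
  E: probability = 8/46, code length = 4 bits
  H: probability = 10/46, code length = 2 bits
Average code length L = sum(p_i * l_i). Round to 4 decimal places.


Weighted contributions p_i * l_i:
  F: (2/46) * 4 = 8/46
  G: (6/46) * 4 = 24/46
  B: (20/46) * 1 = 20/46
  E: (8/46) * 4 = 32/46
  H: (10/46) * 2 = 20/46
Sum = (8 + 24 + 20 + 32 + 20)/46 = 104/46

L = 104/46 = 2.2609 bits/symbol


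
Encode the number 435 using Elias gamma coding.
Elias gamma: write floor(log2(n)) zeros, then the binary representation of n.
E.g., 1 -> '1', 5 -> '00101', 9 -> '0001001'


num_bits = floor(log2(435)) + 1 = 9
leading_zeros = num_bits - 1 = 8
binary(435) = 110110011

Elias gamma(435) = '00000000' + '110110011' = 00000000110110011 (17 bits)


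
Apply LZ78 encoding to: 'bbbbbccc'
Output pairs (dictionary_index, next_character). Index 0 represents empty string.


LZ78 encoding steps:
Dictionary: {0: ''}
Step 1: w='' (idx 0), next='b' -> output (0, 'b'), add 'b' as idx 1
Step 2: w='b' (idx 1), next='b' -> output (1, 'b'), add 'bb' as idx 2
Step 3: w='bb' (idx 2), next='c' -> output (2, 'c'), add 'bbc' as idx 3
Step 4: w='' (idx 0), next='c' -> output (0, 'c'), add 'c' as idx 4
Step 5: w='c' (idx 4), end of input -> output (4, '')


Encoded: [(0, 'b'), (1, 'b'), (2, 'c'), (0, 'c'), (4, '')]


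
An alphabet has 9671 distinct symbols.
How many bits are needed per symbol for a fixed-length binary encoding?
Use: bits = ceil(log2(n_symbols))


log2(9671) = 13.2394
Bracket: 2^13 = 8192 < 9671 <= 2^14 = 16384
So ceil(log2(9671)) = 14

bits = ceil(log2(9671)) = ceil(13.2394) = 14 bits


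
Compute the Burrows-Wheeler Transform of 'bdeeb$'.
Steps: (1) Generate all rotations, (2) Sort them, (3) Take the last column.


Rotations (sorted):
  0: $bdeeb -> last char: b
  1: b$bdee -> last char: e
  2: bdeeb$ -> last char: $
  3: deeb$b -> last char: b
  4: eb$bde -> last char: e
  5: eeb$bd -> last char: d


BWT = be$bed


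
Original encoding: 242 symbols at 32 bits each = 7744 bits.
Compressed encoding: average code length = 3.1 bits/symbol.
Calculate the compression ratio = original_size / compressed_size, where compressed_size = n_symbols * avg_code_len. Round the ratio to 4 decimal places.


original_size = n_symbols * orig_bits = 242 * 32 = 7744 bits
compressed_size = n_symbols * avg_code_len = 242 * 3.1 = 750.2 bits
ratio = original_size / compressed_size = 7744 / 750.2 = 10.3226

Compression ratio = 10.3226


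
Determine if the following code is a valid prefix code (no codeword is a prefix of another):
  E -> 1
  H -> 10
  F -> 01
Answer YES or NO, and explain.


Checking each pair (does one codeword prefix another?):
  E='1' vs H='10': prefix -- VIOLATION

NO -- this is NOT a valid prefix code. E (1) is a prefix of H (10).


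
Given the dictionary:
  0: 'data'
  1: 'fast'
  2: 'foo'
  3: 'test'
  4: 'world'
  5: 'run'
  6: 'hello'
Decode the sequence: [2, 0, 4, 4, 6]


Look up each index in the dictionary:
  2 -> 'foo'
  0 -> 'data'
  4 -> 'world'
  4 -> 'world'
  6 -> 'hello'

Decoded: "foo data world world hello"


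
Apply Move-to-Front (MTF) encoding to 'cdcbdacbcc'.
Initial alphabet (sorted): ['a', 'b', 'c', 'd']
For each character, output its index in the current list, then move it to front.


MTF encoding:
'c': index 2 in ['a', 'b', 'c', 'd'] -> ['c', 'a', 'b', 'd']
'd': index 3 in ['c', 'a', 'b', 'd'] -> ['d', 'c', 'a', 'b']
'c': index 1 in ['d', 'c', 'a', 'b'] -> ['c', 'd', 'a', 'b']
'b': index 3 in ['c', 'd', 'a', 'b'] -> ['b', 'c', 'd', 'a']
'd': index 2 in ['b', 'c', 'd', 'a'] -> ['d', 'b', 'c', 'a']
'a': index 3 in ['d', 'b', 'c', 'a'] -> ['a', 'd', 'b', 'c']
'c': index 3 in ['a', 'd', 'b', 'c'] -> ['c', 'a', 'd', 'b']
'b': index 3 in ['c', 'a', 'd', 'b'] -> ['b', 'c', 'a', 'd']
'c': index 1 in ['b', 'c', 'a', 'd'] -> ['c', 'b', 'a', 'd']
'c': index 0 in ['c', 'b', 'a', 'd'] -> ['c', 'b', 'a', 'd']


Output: [2, 3, 1, 3, 2, 3, 3, 3, 1, 0]


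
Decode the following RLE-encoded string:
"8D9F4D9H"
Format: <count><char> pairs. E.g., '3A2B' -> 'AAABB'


Expanding each <count><char> pair:
  8D -> 'DDDDDDDD'
  9F -> 'FFFFFFFFF'
  4D -> 'DDDD'
  9H -> 'HHHHHHHHH'

Decoded = DDDDDDDDFFFFFFFFFDDDDHHHHHHHHH


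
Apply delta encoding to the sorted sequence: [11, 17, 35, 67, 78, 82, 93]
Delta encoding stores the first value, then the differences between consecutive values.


First value: 11
Deltas:
  17 - 11 = 6
  35 - 17 = 18
  67 - 35 = 32
  78 - 67 = 11
  82 - 78 = 4
  93 - 82 = 11


Delta encoded: [11, 6, 18, 32, 11, 4, 11]


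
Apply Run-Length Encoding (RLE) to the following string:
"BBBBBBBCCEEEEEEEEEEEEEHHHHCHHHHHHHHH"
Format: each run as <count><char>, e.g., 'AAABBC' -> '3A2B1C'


Scanning runs left to right:
  i=0: run of 'B' x 7 -> '7B'
  i=7: run of 'C' x 2 -> '2C'
  i=9: run of 'E' x 13 -> '13E'
  i=22: run of 'H' x 4 -> '4H'
  i=26: run of 'C' x 1 -> '1C'
  i=27: run of 'H' x 9 -> '9H'

RLE = 7B2C13E4H1C9H


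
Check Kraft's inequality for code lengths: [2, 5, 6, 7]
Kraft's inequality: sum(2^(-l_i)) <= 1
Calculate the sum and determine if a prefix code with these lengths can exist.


Sum = 2^(-2) + 2^(-5) + 2^(-6) + 2^(-7)
    = 0.25 + 0.03125 + 0.015625 + 0.0078125
    = 39/128 = 0.3046875
Since 0.3046875 <= 1, Kraft's inequality IS satisfied.
A prefix code with these lengths CAN exist.

Kraft sum = 0.3046875. Satisfied.


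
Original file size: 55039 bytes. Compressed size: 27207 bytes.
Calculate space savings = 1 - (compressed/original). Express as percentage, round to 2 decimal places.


ratio = compressed/original = 27207/55039 = 0.494322
savings = 1 - ratio = 1 - 0.494322 = 0.505678
as a percentage: 0.505678 * 100 = 50.57%

Space savings = 1 - 27207/55039 = 50.57%


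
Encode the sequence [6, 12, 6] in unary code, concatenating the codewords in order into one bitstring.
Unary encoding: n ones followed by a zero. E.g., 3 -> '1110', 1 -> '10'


Encode each number as n ones followed by a terminating 0:
  6 -> 1111110 (7 bits)
  12 -> 1111111111110 (13 bits)
  6 -> 1111110 (7 bits)
Total length = 7 + 13 + 7 = 27 bits.

Unary([6, 12, 6]) = 111111011111111111101111110 (27 bits)


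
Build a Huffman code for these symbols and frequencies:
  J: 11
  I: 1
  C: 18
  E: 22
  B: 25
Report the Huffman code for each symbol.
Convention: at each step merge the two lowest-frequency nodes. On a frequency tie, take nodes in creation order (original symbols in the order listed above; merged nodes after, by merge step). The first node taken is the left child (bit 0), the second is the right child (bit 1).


Huffman tree construction:
Step 1: Merge I(1) + J(11) = 12
Step 2: Merge (I+J)(12) + C(18) = 30
Step 3: Merge E(22) + B(25) = 47
Step 4: Merge ((I+J)+C)(30) + (E+B)(47) = 77
Read each symbol's code off the tree from the root (left child = 0, right child = 1).

Codes:
  J: 001 (length 3)
  I: 000 (length 3)
  C: 01 (length 2)
  E: 10 (length 2)
  B: 11 (length 2)
Average code length: 166/77 = 2.1558 bits/symbol


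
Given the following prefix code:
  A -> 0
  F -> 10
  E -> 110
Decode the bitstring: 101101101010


Decoding step by step:
Bits 10 -> F
Bits 110 -> E
Bits 110 -> E
Bits 10 -> F
Bits 10 -> F


Decoded message: FEEFF


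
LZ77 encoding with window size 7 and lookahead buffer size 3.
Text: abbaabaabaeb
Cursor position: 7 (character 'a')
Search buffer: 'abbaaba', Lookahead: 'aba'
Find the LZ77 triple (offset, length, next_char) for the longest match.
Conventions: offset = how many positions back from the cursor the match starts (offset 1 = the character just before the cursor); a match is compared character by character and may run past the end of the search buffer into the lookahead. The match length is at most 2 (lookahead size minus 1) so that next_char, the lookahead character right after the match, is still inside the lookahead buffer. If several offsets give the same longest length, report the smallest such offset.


Try each offset into the search buffer:
  offset=1 (pos 6, char 'a'): match length 1
  offset=2 (pos 5, char 'b'): match length 0
  offset=3 (pos 4, char 'a'): match length 2
  offset=4 (pos 3, char 'a'): match length 1
  offset=5 (pos 2, char 'b'): match length 0
  offset=6 (pos 1, char 'b'): match length 0
  offset=7 (pos 0, char 'a'): match length 2
Longest match has length 2, found at offsets 3, 7; take the smallest, offset 3.
next_char = character at position 7 + 2 = 9 -> 'a'

Best match: offset=3, length=2 (matching 'ab' starting at position 4)
LZ77 triple: (3, 2, 'a')


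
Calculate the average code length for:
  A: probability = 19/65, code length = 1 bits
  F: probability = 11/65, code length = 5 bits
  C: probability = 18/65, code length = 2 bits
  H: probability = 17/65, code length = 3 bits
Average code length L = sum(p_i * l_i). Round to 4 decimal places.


Weighted contributions p_i * l_i:
  A: (19/65) * 1 = 19/65
  F: (11/65) * 5 = 55/65
  C: (18/65) * 2 = 36/65
  H: (17/65) * 3 = 51/65
Sum = (19 + 55 + 36 + 51)/65 = 161/65

L = 161/65 = 2.4769 bits/symbol


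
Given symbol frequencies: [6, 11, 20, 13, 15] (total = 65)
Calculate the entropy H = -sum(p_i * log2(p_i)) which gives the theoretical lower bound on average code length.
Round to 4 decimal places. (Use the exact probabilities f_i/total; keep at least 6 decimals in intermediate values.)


Per-symbol terms -p_i * log2(p_i) with p_i = f_i/65:
  p = 6/65 = 0.092308: log2(p) = -3.437405, -p*log2(p) = 0.317299
  p = 11/65 = 0.169231: log2(p) = -2.562936, -p*log2(p) = 0.433728
  p = 20/65 = 0.307692: log2(p) = -1.700440, -p*log2(p) = 0.523212
  p = 13/65 = 0.200000: log2(p) = -2.321928, -p*log2(p) = 0.464386
  p = 15/65 = 0.230769: log2(p) = -2.115477, -p*log2(p) = 0.488187
H = 0.317299 + 0.433728 + 0.523212 + 0.464386 + 0.488187 = 2.226812

H = 2.2268 bits/symbol


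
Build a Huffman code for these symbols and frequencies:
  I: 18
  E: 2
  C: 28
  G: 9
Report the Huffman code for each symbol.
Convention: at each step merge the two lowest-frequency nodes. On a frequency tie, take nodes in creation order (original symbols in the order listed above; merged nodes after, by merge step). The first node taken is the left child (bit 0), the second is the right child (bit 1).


Huffman tree construction:
Step 1: Merge E(2) + G(9) = 11
Step 2: Merge (E+G)(11) + I(18) = 29
Step 3: Merge C(28) + ((E+G)+I)(29) = 57
Read each symbol's code off the tree from the root (left child = 0, right child = 1).

Codes:
  I: 11 (length 2)
  E: 100 (length 3)
  C: 0 (length 1)
  G: 101 (length 3)
Average code length: 97/57 = 1.7018 bits/symbol


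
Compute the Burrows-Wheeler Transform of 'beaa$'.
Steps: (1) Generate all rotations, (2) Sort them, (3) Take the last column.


Rotations (sorted):
  0: $beaa -> last char: a
  1: a$bea -> last char: a
  2: aa$be -> last char: e
  3: beaa$ -> last char: $
  4: eaa$b -> last char: b


BWT = aae$b


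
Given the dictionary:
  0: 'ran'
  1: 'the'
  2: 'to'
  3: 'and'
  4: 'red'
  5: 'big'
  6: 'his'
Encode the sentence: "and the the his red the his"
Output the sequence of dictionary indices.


Look up each word in the dictionary:
  'and' -> 3
  'the' -> 1
  'the' -> 1
  'his' -> 6
  'red' -> 4
  'the' -> 1
  'his' -> 6

Encoded: [3, 1, 1, 6, 4, 1, 6]


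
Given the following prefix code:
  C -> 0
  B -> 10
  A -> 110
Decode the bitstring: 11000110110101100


Decoding step by step:
Bits 110 -> A
Bits 0 -> C
Bits 0 -> C
Bits 110 -> A
Bits 110 -> A
Bits 10 -> B
Bits 110 -> A
Bits 0 -> C


Decoded message: ACCAABAC


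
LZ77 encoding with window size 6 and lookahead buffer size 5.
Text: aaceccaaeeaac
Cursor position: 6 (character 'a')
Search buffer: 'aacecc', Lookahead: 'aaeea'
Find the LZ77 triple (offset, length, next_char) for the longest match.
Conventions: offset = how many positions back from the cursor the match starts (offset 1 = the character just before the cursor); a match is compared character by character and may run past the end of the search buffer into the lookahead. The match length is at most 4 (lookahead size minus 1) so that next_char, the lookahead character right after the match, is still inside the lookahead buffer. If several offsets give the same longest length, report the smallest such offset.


Try each offset into the search buffer:
  offset=1 (pos 5, char 'c'): match length 0
  offset=2 (pos 4, char 'c'): match length 0
  offset=3 (pos 3, char 'e'): match length 0
  offset=4 (pos 2, char 'c'): match length 0
  offset=5 (pos 1, char 'a'): match length 1
  offset=6 (pos 0, char 'a'): match length 2
Longest match has length 2 at offset 6.
next_char = character at position 6 + 2 = 8 -> 'e'

Best match: offset=6, length=2 (matching 'aa' starting at position 0)
LZ77 triple: (6, 2, 'e')


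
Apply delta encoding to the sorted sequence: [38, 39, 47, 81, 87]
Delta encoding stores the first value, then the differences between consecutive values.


First value: 38
Deltas:
  39 - 38 = 1
  47 - 39 = 8
  81 - 47 = 34
  87 - 81 = 6


Delta encoded: [38, 1, 8, 34, 6]


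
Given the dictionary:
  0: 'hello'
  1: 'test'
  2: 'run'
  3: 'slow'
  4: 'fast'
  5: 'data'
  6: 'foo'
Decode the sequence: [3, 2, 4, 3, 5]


Look up each index in the dictionary:
  3 -> 'slow'
  2 -> 'run'
  4 -> 'fast'
  3 -> 'slow'
  5 -> 'data'

Decoded: "slow run fast slow data"


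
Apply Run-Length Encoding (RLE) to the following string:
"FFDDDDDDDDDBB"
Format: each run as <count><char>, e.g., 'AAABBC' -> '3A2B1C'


Scanning runs left to right:
  i=0: run of 'F' x 2 -> '2F'
  i=2: run of 'D' x 9 -> '9D'
  i=11: run of 'B' x 2 -> '2B'

RLE = 2F9D2B


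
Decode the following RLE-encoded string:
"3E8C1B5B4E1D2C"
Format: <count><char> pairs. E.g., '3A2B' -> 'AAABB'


Expanding each <count><char> pair:
  3E -> 'EEE'
  8C -> 'CCCCCCCC'
  1B -> 'B'
  5B -> 'BBBBB'
  4E -> 'EEEE'
  1D -> 'D'
  2C -> 'CC'

Decoded = EEECCCCCCCCBBBBBBEEEEDCC


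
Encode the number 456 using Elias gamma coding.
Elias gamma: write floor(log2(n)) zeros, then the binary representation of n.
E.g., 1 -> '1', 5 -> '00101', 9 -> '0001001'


num_bits = floor(log2(456)) + 1 = 9
leading_zeros = num_bits - 1 = 8
binary(456) = 111001000

Elias gamma(456) = '00000000' + '111001000' = 00000000111001000 (17 bits)


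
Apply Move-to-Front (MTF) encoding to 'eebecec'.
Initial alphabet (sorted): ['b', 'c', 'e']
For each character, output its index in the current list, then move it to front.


MTF encoding:
'e': index 2 in ['b', 'c', 'e'] -> ['e', 'b', 'c']
'e': index 0 in ['e', 'b', 'c'] -> ['e', 'b', 'c']
'b': index 1 in ['e', 'b', 'c'] -> ['b', 'e', 'c']
'e': index 1 in ['b', 'e', 'c'] -> ['e', 'b', 'c']
'c': index 2 in ['e', 'b', 'c'] -> ['c', 'e', 'b']
'e': index 1 in ['c', 'e', 'b'] -> ['e', 'c', 'b']
'c': index 1 in ['e', 'c', 'b'] -> ['c', 'e', 'b']


Output: [2, 0, 1, 1, 2, 1, 1]


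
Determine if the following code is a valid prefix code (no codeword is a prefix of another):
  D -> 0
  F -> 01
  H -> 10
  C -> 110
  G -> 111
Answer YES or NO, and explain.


Checking each pair (does one codeword prefix another?):
  D='0' vs F='01': prefix -- VIOLATION

NO -- this is NOT a valid prefix code. D (0) is a prefix of F (01).


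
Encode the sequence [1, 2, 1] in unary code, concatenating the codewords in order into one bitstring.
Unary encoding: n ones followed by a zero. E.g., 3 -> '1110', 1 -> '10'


Encode each number as n ones followed by a terminating 0:
  1 -> 10 (2 bits)
  2 -> 110 (3 bits)
  1 -> 10 (2 bits)
Total length = 2 + 3 + 2 = 7 bits.

Unary([1, 2, 1]) = 1011010 (7 bits)


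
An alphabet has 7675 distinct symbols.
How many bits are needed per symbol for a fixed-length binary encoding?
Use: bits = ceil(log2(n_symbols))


log2(7675) = 12.906
Bracket: 2^12 = 4096 < 7675 <= 2^13 = 8192
So ceil(log2(7675)) = 13

bits = ceil(log2(7675)) = ceil(12.906) = 13 bits


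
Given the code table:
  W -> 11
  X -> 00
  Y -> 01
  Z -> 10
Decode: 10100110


Decoding:
10 -> Z
10 -> Z
01 -> Y
10 -> Z


Result: ZZYZ


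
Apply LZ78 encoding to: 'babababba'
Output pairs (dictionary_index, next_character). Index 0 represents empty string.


LZ78 encoding steps:
Dictionary: {0: ''}
Step 1: w='' (idx 0), next='b' -> output (0, 'b'), add 'b' as idx 1
Step 2: w='' (idx 0), next='a' -> output (0, 'a'), add 'a' as idx 2
Step 3: w='b' (idx 1), next='a' -> output (1, 'a'), add 'ba' as idx 3
Step 4: w='ba' (idx 3), next='b' -> output (3, 'b'), add 'bab' as idx 4
Step 5: w='ba' (idx 3), end of input -> output (3, '')


Encoded: [(0, 'b'), (0, 'a'), (1, 'a'), (3, 'b'), (3, '')]


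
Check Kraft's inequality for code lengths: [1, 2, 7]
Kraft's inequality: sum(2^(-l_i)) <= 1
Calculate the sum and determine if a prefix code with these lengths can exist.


Sum = 2^(-1) + 2^(-2) + 2^(-7)
    = 0.5 + 0.25 + 0.0078125
    = 97/128 = 0.7578125
Since 0.7578125 <= 1, Kraft's inequality IS satisfied.
A prefix code with these lengths CAN exist.

Kraft sum = 0.7578125. Satisfied.


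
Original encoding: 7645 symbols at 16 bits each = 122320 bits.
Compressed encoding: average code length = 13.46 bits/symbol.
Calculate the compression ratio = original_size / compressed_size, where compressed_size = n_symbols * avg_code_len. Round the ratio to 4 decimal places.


original_size = n_symbols * orig_bits = 7645 * 16 = 122320 bits
compressed_size = n_symbols * avg_code_len = 7645 * 13.46 = 102901.7 bits
ratio = original_size / compressed_size = 122320 / 102901.7 = 1.1887

Compression ratio = 1.1887


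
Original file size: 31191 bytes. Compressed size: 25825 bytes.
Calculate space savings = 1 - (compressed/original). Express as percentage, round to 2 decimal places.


ratio = compressed/original = 25825/31191 = 0.827963
savings = 1 - ratio = 1 - 0.827963 = 0.172037
as a percentage: 0.172037 * 100 = 17.2%

Space savings = 1 - 25825/31191 = 17.2%


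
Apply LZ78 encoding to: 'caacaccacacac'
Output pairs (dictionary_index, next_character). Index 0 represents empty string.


LZ78 encoding steps:
Dictionary: {0: ''}
Step 1: w='' (idx 0), next='c' -> output (0, 'c'), add 'c' as idx 1
Step 2: w='' (idx 0), next='a' -> output (0, 'a'), add 'a' as idx 2
Step 3: w='a' (idx 2), next='c' -> output (2, 'c'), add 'ac' as idx 3
Step 4: w='ac' (idx 3), next='c' -> output (3, 'c'), add 'acc' as idx 4
Step 5: w='ac' (idx 3), next='a' -> output (3, 'a'), add 'aca' as idx 5
Step 6: w='c' (idx 1), next='a' -> output (1, 'a'), add 'ca' as idx 6
Step 7: w='c' (idx 1), end of input -> output (1, '')


Encoded: [(0, 'c'), (0, 'a'), (2, 'c'), (3, 'c'), (3, 'a'), (1, 'a'), (1, '')]


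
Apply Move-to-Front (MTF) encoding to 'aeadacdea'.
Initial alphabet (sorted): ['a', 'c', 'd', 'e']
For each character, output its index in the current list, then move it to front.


MTF encoding:
'a': index 0 in ['a', 'c', 'd', 'e'] -> ['a', 'c', 'd', 'e']
'e': index 3 in ['a', 'c', 'd', 'e'] -> ['e', 'a', 'c', 'd']
'a': index 1 in ['e', 'a', 'c', 'd'] -> ['a', 'e', 'c', 'd']
'd': index 3 in ['a', 'e', 'c', 'd'] -> ['d', 'a', 'e', 'c']
'a': index 1 in ['d', 'a', 'e', 'c'] -> ['a', 'd', 'e', 'c']
'c': index 3 in ['a', 'd', 'e', 'c'] -> ['c', 'a', 'd', 'e']
'd': index 2 in ['c', 'a', 'd', 'e'] -> ['d', 'c', 'a', 'e']
'e': index 3 in ['d', 'c', 'a', 'e'] -> ['e', 'd', 'c', 'a']
'a': index 3 in ['e', 'd', 'c', 'a'] -> ['a', 'e', 'd', 'c']


Output: [0, 3, 1, 3, 1, 3, 2, 3, 3]


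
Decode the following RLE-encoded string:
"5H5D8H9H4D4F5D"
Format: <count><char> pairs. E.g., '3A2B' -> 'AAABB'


Expanding each <count><char> pair:
  5H -> 'HHHHH'
  5D -> 'DDDDD'
  8H -> 'HHHHHHHH'
  9H -> 'HHHHHHHHH'
  4D -> 'DDDD'
  4F -> 'FFFF'
  5D -> 'DDDDD'

Decoded = HHHHHDDDDDHHHHHHHHHHHHHHHHHDDDDFFFFDDDDD


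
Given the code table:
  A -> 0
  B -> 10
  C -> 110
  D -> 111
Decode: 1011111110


Decoding:
10 -> B
111 -> D
111 -> D
10 -> B


Result: BDDB


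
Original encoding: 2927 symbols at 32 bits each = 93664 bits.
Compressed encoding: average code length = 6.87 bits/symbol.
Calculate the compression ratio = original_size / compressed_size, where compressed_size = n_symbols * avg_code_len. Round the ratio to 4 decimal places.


original_size = n_symbols * orig_bits = 2927 * 32 = 93664 bits
compressed_size = n_symbols * avg_code_len = 2927 * 6.87 = 20108.49 bits
ratio = original_size / compressed_size = 93664 / 20108.49 = 4.6579

Compression ratio = 4.6579


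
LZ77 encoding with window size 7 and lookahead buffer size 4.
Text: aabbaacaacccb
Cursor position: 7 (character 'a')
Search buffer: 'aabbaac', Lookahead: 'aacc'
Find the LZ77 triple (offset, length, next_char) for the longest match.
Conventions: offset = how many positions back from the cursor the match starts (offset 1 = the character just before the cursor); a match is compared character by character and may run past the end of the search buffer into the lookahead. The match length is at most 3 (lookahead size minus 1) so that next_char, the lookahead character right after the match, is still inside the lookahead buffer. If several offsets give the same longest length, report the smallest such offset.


Try each offset into the search buffer:
  offset=1 (pos 6, char 'c'): match length 0
  offset=2 (pos 5, char 'a'): match length 1
  offset=3 (pos 4, char 'a'): match length 3
  offset=4 (pos 3, char 'b'): match length 0
  offset=5 (pos 2, char 'b'): match length 0
  offset=6 (pos 1, char 'a'): match length 1
  offset=7 (pos 0, char 'a'): match length 2
Longest match has length 3 at offset 3.
next_char = character at position 7 + 3 = 10 -> 'c'

Best match: offset=3, length=3 (matching 'aac' starting at position 4)
LZ77 triple: (3, 3, 'c')


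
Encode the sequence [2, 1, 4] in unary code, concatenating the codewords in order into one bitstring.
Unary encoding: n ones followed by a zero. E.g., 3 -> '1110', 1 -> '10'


Encode each number as n ones followed by a terminating 0:
  2 -> 110 (3 bits)
  1 -> 10 (2 bits)
  4 -> 11110 (5 bits)
Total length = 3 + 2 + 5 = 10 bits.

Unary([2, 1, 4]) = 1101011110 (10 bits)


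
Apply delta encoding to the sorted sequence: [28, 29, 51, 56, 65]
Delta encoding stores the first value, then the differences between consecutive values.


First value: 28
Deltas:
  29 - 28 = 1
  51 - 29 = 22
  56 - 51 = 5
  65 - 56 = 9


Delta encoded: [28, 1, 22, 5, 9]


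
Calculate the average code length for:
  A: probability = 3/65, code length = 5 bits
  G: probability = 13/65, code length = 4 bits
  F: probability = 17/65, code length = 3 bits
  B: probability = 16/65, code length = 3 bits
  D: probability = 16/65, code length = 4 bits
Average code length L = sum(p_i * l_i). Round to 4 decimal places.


Weighted contributions p_i * l_i:
  A: (3/65) * 5 = 15/65
  G: (13/65) * 4 = 52/65
  F: (17/65) * 3 = 51/65
  B: (16/65) * 3 = 48/65
  D: (16/65) * 4 = 64/65
Sum = (15 + 52 + 51 + 48 + 64)/65 = 230/65

L = 230/65 = 3.5385 bits/symbol


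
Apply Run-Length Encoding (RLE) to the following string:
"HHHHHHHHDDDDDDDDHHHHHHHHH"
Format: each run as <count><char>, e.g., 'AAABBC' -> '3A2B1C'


Scanning runs left to right:
  i=0: run of 'H' x 8 -> '8H'
  i=8: run of 'D' x 8 -> '8D'
  i=16: run of 'H' x 9 -> '9H'

RLE = 8H8D9H


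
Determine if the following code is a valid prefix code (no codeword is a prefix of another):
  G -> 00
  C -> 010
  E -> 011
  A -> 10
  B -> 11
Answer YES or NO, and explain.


Checking each pair (does one codeword prefix another?):
  G='00' vs C='010': no prefix
  G='00' vs E='011': no prefix
  G='00' vs A='10': no prefix
  G='00' vs B='11': no prefix
  C='010' vs G='00': no prefix
  C='010' vs E='011': no prefix
  C='010' vs A='10': no prefix
  C='010' vs B='11': no prefix
  E='011' vs G='00': no prefix
  E='011' vs C='010': no prefix
  E='011' vs A='10': no prefix
  E='011' vs B='11': no prefix
  A='10' vs G='00': no prefix
  A='10' vs C='010': no prefix
  A='10' vs E='011': no prefix
  A='10' vs B='11': no prefix
  B='11' vs G='00': no prefix
  B='11' vs C='010': no prefix
  B='11' vs E='011': no prefix
  B='11' vs A='10': no prefix
No violation found over all pairs.

YES -- this is a valid prefix code. No codeword is a prefix of any other codeword.


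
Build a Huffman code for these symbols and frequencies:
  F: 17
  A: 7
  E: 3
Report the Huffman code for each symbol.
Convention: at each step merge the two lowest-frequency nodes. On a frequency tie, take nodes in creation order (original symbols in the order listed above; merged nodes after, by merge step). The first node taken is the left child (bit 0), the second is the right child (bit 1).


Huffman tree construction:
Step 1: Merge E(3) + A(7) = 10
Step 2: Merge (E+A)(10) + F(17) = 27
Read each symbol's code off the tree from the root (left child = 0, right child = 1).

Codes:
  F: 1 (length 1)
  A: 01 (length 2)
  E: 00 (length 2)
Average code length: 37/27 = 1.3704 bits/symbol


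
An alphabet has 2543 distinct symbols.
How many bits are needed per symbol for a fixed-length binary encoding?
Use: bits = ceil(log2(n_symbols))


log2(2543) = 11.3123
Bracket: 2^11 = 2048 < 2543 <= 2^12 = 4096
So ceil(log2(2543)) = 12

bits = ceil(log2(2543)) = ceil(11.3123) = 12 bits


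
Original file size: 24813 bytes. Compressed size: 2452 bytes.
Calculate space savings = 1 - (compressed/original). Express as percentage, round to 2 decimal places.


ratio = compressed/original = 2452/24813 = 0.098819
savings = 1 - ratio = 1 - 0.098819 = 0.901181
as a percentage: 0.901181 * 100 = 90.12%

Space savings = 1 - 2452/24813 = 90.12%


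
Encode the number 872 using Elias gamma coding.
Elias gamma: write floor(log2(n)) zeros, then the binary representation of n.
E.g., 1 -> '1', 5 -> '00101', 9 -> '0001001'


num_bits = floor(log2(872)) + 1 = 10
leading_zeros = num_bits - 1 = 9
binary(872) = 1101101000

Elias gamma(872) = '000000000' + '1101101000' = 0000000001101101000 (19 bits)


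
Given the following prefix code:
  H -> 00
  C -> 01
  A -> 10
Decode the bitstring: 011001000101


Decoding step by step:
Bits 01 -> C
Bits 10 -> A
Bits 01 -> C
Bits 00 -> H
Bits 01 -> C
Bits 01 -> C


Decoded message: CACHCC


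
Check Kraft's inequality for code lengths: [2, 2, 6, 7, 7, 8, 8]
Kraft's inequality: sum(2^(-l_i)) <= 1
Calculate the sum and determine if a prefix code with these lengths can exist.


Sum = 2^(-2) + 2^(-2) + 2^(-6) + 2^(-7) + 2^(-7) + 2^(-8) + 2^(-8)
    = 0.25 + 0.25 + 0.015625 + 0.0078125 + 0.0078125 + 0.00390625 + 0.00390625
    = 138/256 = 0.5390625
Since 0.5390625 <= 1, Kraft's inequality IS satisfied.
A prefix code with these lengths CAN exist.

Kraft sum = 0.5390625. Satisfied.


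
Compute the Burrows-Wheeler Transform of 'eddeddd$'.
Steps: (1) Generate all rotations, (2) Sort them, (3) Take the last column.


Rotations (sorted):
  0: $eddeddd -> last char: d
  1: d$eddedd -> last char: d
  2: dd$edded -> last char: d
  3: ddd$edde -> last char: e
  4: ddeddd$e -> last char: e
  5: deddd$ed -> last char: d
  6: eddd$edd -> last char: d
  7: eddeddd$ -> last char: $


BWT = dddeedd$


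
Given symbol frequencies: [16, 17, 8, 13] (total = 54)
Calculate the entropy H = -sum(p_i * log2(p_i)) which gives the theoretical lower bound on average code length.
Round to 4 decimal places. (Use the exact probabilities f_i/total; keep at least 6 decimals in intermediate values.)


Per-symbol terms -p_i * log2(p_i) with p_i = f_i/54:
  p = 16/54 = 0.296296: log2(p) = -1.754888, -p*log2(p) = 0.519967
  p = 17/54 = 0.314815: log2(p) = -1.667425, -p*log2(p) = 0.524930
  p = 8/54 = 0.148148: log2(p) = -2.754888, -p*log2(p) = 0.408131
  p = 13/54 = 0.240741: log2(p) = -2.054448, -p*log2(p) = 0.494589
H = 0.519967 + 0.524930 + 0.408131 + 0.494589 = 1.947617

H = 1.9476 bits/symbol


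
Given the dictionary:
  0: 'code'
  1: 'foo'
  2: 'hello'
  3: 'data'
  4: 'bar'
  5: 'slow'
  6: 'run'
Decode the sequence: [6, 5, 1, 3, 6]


Look up each index in the dictionary:
  6 -> 'run'
  5 -> 'slow'
  1 -> 'foo'
  3 -> 'data'
  6 -> 'run'

Decoded: "run slow foo data run"


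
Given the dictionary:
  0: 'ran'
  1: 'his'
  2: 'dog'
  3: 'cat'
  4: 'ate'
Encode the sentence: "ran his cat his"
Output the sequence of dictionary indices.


Look up each word in the dictionary:
  'ran' -> 0
  'his' -> 1
  'cat' -> 3
  'his' -> 1

Encoded: [0, 1, 3, 1]


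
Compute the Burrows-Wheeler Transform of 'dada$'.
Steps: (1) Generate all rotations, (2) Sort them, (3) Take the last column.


Rotations (sorted):
  0: $dada -> last char: a
  1: a$dad -> last char: d
  2: ada$d -> last char: d
  3: da$da -> last char: a
  4: dada$ -> last char: $


BWT = adda$


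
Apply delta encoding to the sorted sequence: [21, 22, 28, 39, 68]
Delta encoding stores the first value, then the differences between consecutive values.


First value: 21
Deltas:
  22 - 21 = 1
  28 - 22 = 6
  39 - 28 = 11
  68 - 39 = 29


Delta encoded: [21, 1, 6, 11, 29]


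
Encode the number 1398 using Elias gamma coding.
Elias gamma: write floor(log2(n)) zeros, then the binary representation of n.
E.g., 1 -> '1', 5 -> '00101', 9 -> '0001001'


num_bits = floor(log2(1398)) + 1 = 11
leading_zeros = num_bits - 1 = 10
binary(1398) = 10101110110

Elias gamma(1398) = '0000000000' + '10101110110' = 000000000010101110110 (21 bits)


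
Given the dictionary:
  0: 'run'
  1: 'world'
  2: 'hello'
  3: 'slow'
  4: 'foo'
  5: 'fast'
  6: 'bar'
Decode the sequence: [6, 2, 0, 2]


Look up each index in the dictionary:
  6 -> 'bar'
  2 -> 'hello'
  0 -> 'run'
  2 -> 'hello'

Decoded: "bar hello run hello"


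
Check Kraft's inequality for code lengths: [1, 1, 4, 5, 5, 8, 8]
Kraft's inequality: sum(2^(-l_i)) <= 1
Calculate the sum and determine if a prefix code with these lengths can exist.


Sum = 2^(-1) + 2^(-1) + 2^(-4) + 2^(-5) + 2^(-5) + 2^(-8) + 2^(-8)
    = 0.5 + 0.5 + 0.0625 + 0.03125 + 0.03125 + 0.00390625 + 0.00390625
    = 290/256 = 1.1328125
Since 1.1328125 > 1, Kraft's inequality is NOT satisfied.
A prefix code with these lengths CANNOT exist.

Kraft sum = 1.1328125. Not satisfied.
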